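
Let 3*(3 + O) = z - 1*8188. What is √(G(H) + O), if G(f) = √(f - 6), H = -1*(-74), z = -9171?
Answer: √(-52104 + 18*√17)/3 ≈ 76.033*I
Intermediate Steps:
H = 74
G(f) = √(-6 + f)
O = -17368/3 (O = -3 + (-9171 - 1*8188)/3 = -3 + (-9171 - 8188)/3 = -3 + (⅓)*(-17359) = -3 - 17359/3 = -17368/3 ≈ -5789.3)
√(G(H) + O) = √(√(-6 + 74) - 17368/3) = √(√68 - 17368/3) = √(2*√17 - 17368/3) = √(-17368/3 + 2*√17)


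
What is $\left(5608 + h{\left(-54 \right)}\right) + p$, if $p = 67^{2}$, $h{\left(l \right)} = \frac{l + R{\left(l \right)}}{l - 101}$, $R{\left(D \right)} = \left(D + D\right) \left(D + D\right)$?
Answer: $\frac{310685}{31} \approx 10022.0$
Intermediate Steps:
$R{\left(D \right)} = 4 D^{2}$ ($R{\left(D \right)} = 2 D 2 D = 4 D^{2}$)
$h{\left(l \right)} = \frac{l + 4 l^{2}}{-101 + l}$ ($h{\left(l \right)} = \frac{l + 4 l^{2}}{l - 101} = \frac{l + 4 l^{2}}{-101 + l}$)
$p = 4489$
$\left(5608 + h{\left(-54 \right)}\right) + p = \left(5608 - \frac{54 \left(1 + 4 \left(-54\right)\right)}{-101 - 54}\right) + 4489 = \left(5608 - \frac{54 \left(1 - 216\right)}{-155}\right) + 4489 = \left(5608 - \left(- \frac{54}{155}\right) \left(-215\right)\right) + 4489 = \left(5608 - \frac{2322}{31}\right) + 4489 = \frac{171526}{31} + 4489 = \frac{310685}{31}$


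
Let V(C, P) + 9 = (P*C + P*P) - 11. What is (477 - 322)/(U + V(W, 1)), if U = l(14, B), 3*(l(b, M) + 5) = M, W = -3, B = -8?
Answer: -465/89 ≈ -5.2247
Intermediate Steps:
V(C, P) = -20 + P**2 + C*P (V(C, P) = -9 + ((P*C + P*P) - 11) = -9 + ((C*P + P**2) - 11) = -9 + ((P**2 + C*P) - 11) = -9 + (-11 + P**2 + C*P) = -20 + P**2 + C*P)
l(b, M) = -5 + M/3
U = -23/3 (U = -5 + (1/3)*(-8) = -5 - 8/3 = -23/3 ≈ -7.6667)
(477 - 322)/(U + V(W, 1)) = (477 - 322)/(-23/3 + (-20 + 1**2 - 3*1)) = 155/(-23/3 + (-20 + 1 - 3)) = 155/(-23/3 - 22) = 155/(-89/3) = 155*(-3/89) = -465/89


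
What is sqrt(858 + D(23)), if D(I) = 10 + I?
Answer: 9*sqrt(11) ≈ 29.850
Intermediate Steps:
sqrt(858 + D(23)) = sqrt(858 + (10 + 23)) = sqrt(858 + 33) = sqrt(891) = 9*sqrt(11)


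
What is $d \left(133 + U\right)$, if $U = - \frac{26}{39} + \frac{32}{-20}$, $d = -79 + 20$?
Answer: $- \frac{115699}{15} \approx -7713.3$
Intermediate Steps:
$d = -59$
$U = - \frac{34}{15}$ ($U = \left(-26\right) \frac{1}{39} + 32 \left(- \frac{1}{20}\right) = - \frac{2}{3} - \frac{8}{5} = - \frac{34}{15} \approx -2.2667$)
$d \left(133 + U\right) = - 59 \left(133 - \frac{34}{15}\right) = \left(-59\right) \frac{1961}{15} = - \frac{115699}{15}$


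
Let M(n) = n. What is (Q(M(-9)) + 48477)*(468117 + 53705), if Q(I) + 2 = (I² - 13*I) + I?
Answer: 25393945808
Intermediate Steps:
Q(I) = -2 + I² - 12*I (Q(I) = -2 + ((I² - 13*I) + I) = -2 + (I² - 12*I) = -2 + I² - 12*I)
(Q(M(-9)) + 48477)*(468117 + 53705) = ((-2 + (-9)² - 12*(-9)) + 48477)*(468117 + 53705) = ((-2 + 81 + 108) + 48477)*521822 = (187 + 48477)*521822 = 48664*521822 = 25393945808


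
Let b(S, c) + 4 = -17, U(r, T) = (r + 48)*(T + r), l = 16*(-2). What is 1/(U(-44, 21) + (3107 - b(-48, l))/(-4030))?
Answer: -2015/186944 ≈ -0.010779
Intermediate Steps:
l = -32
U(r, T) = (48 + r)*(T + r)
b(S, c) = -21 (b(S, c) = -4 - 17 = -21)
1/(U(-44, 21) + (3107 - b(-48, l))/(-4030)) = 1/(((-44)² + 48*21 + 48*(-44) + 21*(-44)) + (3107 - 1*(-21))/(-4030)) = 1/((1936 + 1008 - 2112 - 924) + (3107 + 21)*(-1/4030)) = 1/(-92 + 3128*(-1/4030)) = 1/(-92 - 1564/2015) = 1/(-186944/2015) = -2015/186944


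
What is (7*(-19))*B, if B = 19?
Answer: -2527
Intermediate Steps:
(7*(-19))*B = (7*(-19))*19 = -133*19 = -2527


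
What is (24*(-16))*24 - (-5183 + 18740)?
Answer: -22773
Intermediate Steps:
(24*(-16))*24 - (-5183 + 18740) = -384*24 - 1*13557 = -9216 - 13557 = -22773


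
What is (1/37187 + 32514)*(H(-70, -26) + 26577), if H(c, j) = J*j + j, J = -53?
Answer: 33768901365551/37187 ≈ 9.0808e+8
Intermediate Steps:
H(c, j) = -52*j (H(c, j) = -53*j + j = -52*j)
(1/37187 + 32514)*(H(-70, -26) + 26577) = (1/37187 + 32514)*(-52*(-26) + 26577) = (1/37187 + 32514)*(1352 + 26577) = (1209098119/37187)*27929 = 33768901365551/37187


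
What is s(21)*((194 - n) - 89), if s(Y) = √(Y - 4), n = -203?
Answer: 308*√17 ≈ 1269.9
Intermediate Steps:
s(Y) = √(-4 + Y)
s(21)*((194 - n) - 89) = √(-4 + 21)*((194 - 1*(-203)) - 89) = √17*((194 + 203) - 89) = √17*(397 - 89) = √17*308 = 308*√17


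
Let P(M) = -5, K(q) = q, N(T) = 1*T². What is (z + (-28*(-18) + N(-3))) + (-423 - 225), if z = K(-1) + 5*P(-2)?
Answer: -161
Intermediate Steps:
N(T) = T²
z = -26 (z = -1 + 5*(-5) = -1 - 25 = -26)
(z + (-28*(-18) + N(-3))) + (-423 - 225) = (-26 + (-28*(-18) + (-3)²)) + (-423 - 225) = (-26 + (504 + 9)) - 648 = (-26 + 513) - 648 = 487 - 648 = -161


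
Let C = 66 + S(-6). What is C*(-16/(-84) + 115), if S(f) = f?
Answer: 48380/7 ≈ 6911.4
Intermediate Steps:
C = 60 (C = 66 - 6 = 60)
C*(-16/(-84) + 115) = 60*(-16/(-84) + 115) = 60*(-16*(-1/84) + 115) = 60*(4/21 + 115) = 60*(2419/21) = 48380/7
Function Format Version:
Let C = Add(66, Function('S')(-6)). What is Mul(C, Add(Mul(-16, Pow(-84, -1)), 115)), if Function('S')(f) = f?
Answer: Rational(48380, 7) ≈ 6911.4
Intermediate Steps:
C = 60 (C = Add(66, -6) = 60)
Mul(C, Add(Mul(-16, Pow(-84, -1)), 115)) = Mul(60, Add(Mul(-16, Pow(-84, -1)), 115)) = Mul(60, Add(Mul(-16, Rational(-1, 84)), 115)) = Mul(60, Add(Rational(4, 21), 115)) = Mul(60, Rational(2419, 21)) = Rational(48380, 7)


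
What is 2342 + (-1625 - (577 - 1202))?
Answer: 1342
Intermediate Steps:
2342 + (-1625 - (577 - 1202)) = 2342 + (-1625 - 1*(-625)) = 2342 + (-1625 + 625) = 2342 - 1000 = 1342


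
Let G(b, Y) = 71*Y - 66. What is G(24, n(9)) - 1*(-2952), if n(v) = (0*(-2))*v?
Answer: 2886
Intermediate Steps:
n(v) = 0 (n(v) = 0*v = 0)
G(b, Y) = -66 + 71*Y
G(24, n(9)) - 1*(-2952) = (-66 + 71*0) - 1*(-2952) = (-66 + 0) + 2952 = -66 + 2952 = 2886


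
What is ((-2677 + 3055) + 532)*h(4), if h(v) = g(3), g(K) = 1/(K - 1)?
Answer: 455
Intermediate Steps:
g(K) = 1/(-1 + K)
h(v) = ½ (h(v) = 1/(-1 + 3) = 1/2 = ½)
((-2677 + 3055) + 532)*h(4) = ((-2677 + 3055) + 532)*(½) = (378 + 532)*(½) = 910*(½) = 455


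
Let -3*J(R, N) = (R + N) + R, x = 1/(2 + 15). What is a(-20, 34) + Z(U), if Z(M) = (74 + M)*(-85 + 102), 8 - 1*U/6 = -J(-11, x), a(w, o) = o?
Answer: 2854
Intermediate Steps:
x = 1/17 ≈ 0.058824
J(R, N) = -2*R/3 - N/3 (J(R, N) = -((R + N) + R)/3 = -((N + R) + R)/3 = -(N + 2*R)/3 = -2*R/3 - N/3)
U = 1562/17 (U = 48 - (-6)*(-⅔*(-11) - ⅓*1/17) = 48 - (-6)*(22/3 - 1/51) = 48 - (-6)*373/51 = 48 - 6*(-373/51) = 48 + 746/17 = 1562/17 ≈ 91.882)
Z(M) = 1258 + 17*M (Z(M) = (74 + M)*17 = 1258 + 17*M)
a(-20, 34) + Z(U) = 34 + (1258 + 17*(1562/17)) = 34 + (1258 + 1562) = 34 + 2820 = 2854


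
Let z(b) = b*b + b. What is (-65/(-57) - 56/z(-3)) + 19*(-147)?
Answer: -159668/57 ≈ -2801.2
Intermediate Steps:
z(b) = b + b² (z(b) = b² + b = b + b²)
(-65/(-57) - 56/z(-3)) + 19*(-147) = (-65/(-57) - 56*(-1/(3*(1 - 3)))) + 19*(-147) = (-65*(-1/57) - 56/((-3*(-2)))) - 2793 = (65/57 - 56/6) - 2793 = (65/57 - 56*⅙) - 2793 = (65/57 - 28/3) - 2793 = -467/57 - 2793 = -159668/57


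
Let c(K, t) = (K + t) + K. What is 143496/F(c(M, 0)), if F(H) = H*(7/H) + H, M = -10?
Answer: -143496/13 ≈ -11038.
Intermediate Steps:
c(K, t) = t + 2*K
F(H) = 7 + H
143496/F(c(M, 0)) = 143496/(7 + (0 + 2*(-10))) = 143496/(7 + (0 - 20)) = 143496/(7 - 20) = 143496/(-13) = 143496*(-1/13) = -143496/13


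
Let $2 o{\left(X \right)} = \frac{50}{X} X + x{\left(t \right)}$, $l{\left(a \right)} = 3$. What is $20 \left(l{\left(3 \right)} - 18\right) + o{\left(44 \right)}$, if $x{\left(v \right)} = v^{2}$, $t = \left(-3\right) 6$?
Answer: $-113$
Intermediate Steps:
$t = -18$
$o{\left(X \right)} = 187$ ($o{\left(X \right)} = \frac{\frac{50}{X} X + \left(-18\right)^{2}}{2} = \frac{50 + 324}{2} = \frac{1}{2} \cdot 374 = 187$)
$20 \left(l{\left(3 \right)} - 18\right) + o{\left(44 \right)} = 20 \left(3 - 18\right) + 187 = 20 \left(-15\right) + 187 = -300 + 187 = -113$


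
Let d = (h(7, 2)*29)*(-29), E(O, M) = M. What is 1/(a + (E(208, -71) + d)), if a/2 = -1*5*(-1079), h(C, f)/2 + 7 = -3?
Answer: 1/27539 ≈ 3.6312e-5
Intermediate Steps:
h(C, f) = -20 (h(C, f) = -14 + 2*(-3) = -14 - 6 = -20)
a = 10790 (a = 2*(-1*5*(-1079)) = 2*(-5*(-1079)) = 2*5395 = 10790)
d = 16820 (d = -20*29*(-29) = -580*(-29) = 16820)
1/(a + (E(208, -71) + d)) = 1/(10790 + (-71 + 16820)) = 1/(10790 + 16749) = 1/27539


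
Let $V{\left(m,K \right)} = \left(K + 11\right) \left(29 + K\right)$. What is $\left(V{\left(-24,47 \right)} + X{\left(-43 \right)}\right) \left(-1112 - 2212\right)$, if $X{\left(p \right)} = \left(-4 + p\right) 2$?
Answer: $-14339736$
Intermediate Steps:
$X{\left(p \right)} = -8 + 2 p$
$V{\left(m,K \right)} = \left(11 + K\right) \left(29 + K\right)$
$\left(V{\left(-24,47 \right)} + X{\left(-43 \right)}\right) \left(-1112 - 2212\right) = \left(\left(319 + 47^{2} + 40 \cdot 47\right) + \left(-8 + 2 \left(-43\right)\right)\right) \left(-1112 - 2212\right) = \left(\left(319 + 2209 + 1880\right) - 94\right) \left(-1112 + \left(-2429 + 217\right)\right) = \left(4408 - 94\right) \left(-1112 - 2212\right) = 4314 \left(-3324\right) = -14339736$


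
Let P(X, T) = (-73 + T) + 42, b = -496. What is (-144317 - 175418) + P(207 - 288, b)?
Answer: -320262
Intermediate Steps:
P(X, T) = -31 + T
(-144317 - 175418) + P(207 - 288, b) = (-144317 - 175418) + (-31 - 496) = -319735 - 527 = -320262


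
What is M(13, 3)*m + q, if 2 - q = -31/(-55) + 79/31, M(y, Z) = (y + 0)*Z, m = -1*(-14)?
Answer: 929034/1705 ≈ 544.89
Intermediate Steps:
m = 14
M(y, Z) = Z*y (M(y, Z) = y*Z = Z*y)
q = -1896/1705 (q = 2 - (-31/(-55) + 79/31) = 2 - (-31*(-1/55) + 79*(1/31)) = 2 - (31/55 + 79/31) = 2 - 1*5306/1705 = 2 - 5306/1705 = -1896/1705 ≈ -1.1120)
M(13, 3)*m + q = (3*13)*14 - 1896/1705 = 39*14 - 1896/1705 = 546 - 1896/1705 = 929034/1705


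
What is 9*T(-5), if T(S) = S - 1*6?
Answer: -99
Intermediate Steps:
T(S) = -6 + S (T(S) = S - 6 = -6 + S)
9*T(-5) = 9*(-6 - 5) = 9*(-11) = -99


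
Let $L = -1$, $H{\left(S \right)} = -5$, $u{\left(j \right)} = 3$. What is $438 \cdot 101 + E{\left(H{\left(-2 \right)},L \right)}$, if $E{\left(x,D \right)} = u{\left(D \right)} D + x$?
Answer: $44230$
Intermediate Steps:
$E{\left(x,D \right)} = x + 3 D$ ($E{\left(x,D \right)} = 3 D + x = x + 3 D$)
$438 \cdot 101 + E{\left(H{\left(-2 \right)},L \right)} = 438 \cdot 101 + \left(-5 + 3 \left(-1\right)\right) = 44238 - 8 = 44230$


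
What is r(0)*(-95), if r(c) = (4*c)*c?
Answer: 0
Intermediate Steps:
r(c) = 4*c²
r(0)*(-95) = (4*0²)*(-95) = (4*0)*(-95) = 0*(-95) = 0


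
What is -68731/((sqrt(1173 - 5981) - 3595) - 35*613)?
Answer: 860855775/313753654 + 68731*I*sqrt(1202)/313753654 ≈ 2.7437 + 0.0075948*I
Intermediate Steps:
-68731/((sqrt(1173 - 5981) - 3595) - 35*613) = -68731/((sqrt(-4808) - 3595) - 21455) = -68731/((2*I*sqrt(1202) - 3595) - 21455) = -68731/((-3595 + 2*I*sqrt(1202)) - 21455) = -68731/(-25050 + 2*I*sqrt(1202))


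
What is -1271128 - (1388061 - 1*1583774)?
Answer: -1075415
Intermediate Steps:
-1271128 - (1388061 - 1*1583774) = -1271128 - (1388061 - 1583774) = -1271128 - 1*(-195713) = -1271128 + 195713 = -1075415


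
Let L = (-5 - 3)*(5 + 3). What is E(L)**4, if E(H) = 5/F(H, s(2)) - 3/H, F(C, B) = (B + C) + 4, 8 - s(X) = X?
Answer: 38950081/8916100448256 ≈ 4.3685e-6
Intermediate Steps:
s(X) = 8 - X
F(C, B) = 4 + B + C
L = -64 (L = -8*8 = -64)
E(H) = -3/H + 5/(10 + H) (E(H) = 5/(4 + (8 - 1*2) + H) - 3/H = 5/(4 + (8 - 2) + H) - 3/H = 5/(4 + 6 + H) - 3/H = 5/(10 + H) - 3/H = -3/H + 5/(10 + H))
E(L)**4 = (2*(-15 - 64)/(-64*(10 - 64)))**4 = (2*(-1/64)*(-79)/(-54))**4 = (2*(-1/64)*(-1/54)*(-79))**4 = (-79/1728)**4 = 38950081/8916100448256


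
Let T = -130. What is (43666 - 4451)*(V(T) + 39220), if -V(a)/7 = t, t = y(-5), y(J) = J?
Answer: 1539384825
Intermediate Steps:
t = -5
V(a) = 35 (V(a) = -7*(-5) = 35)
(43666 - 4451)*(V(T) + 39220) = (43666 - 4451)*(35 + 39220) = 39215*39255 = 1539384825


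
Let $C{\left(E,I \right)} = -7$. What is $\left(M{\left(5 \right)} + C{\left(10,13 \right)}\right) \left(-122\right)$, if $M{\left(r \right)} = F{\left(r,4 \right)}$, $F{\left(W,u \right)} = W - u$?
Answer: $732$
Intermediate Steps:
$M{\left(r \right)} = -4 + r$ ($M{\left(r \right)} = r - 4 = -4 + r$)
$\left(M{\left(5 \right)} + C{\left(10,13 \right)}\right) \left(-122\right) = \left(\left(-4 + 5\right) - 7\right) \left(-122\right) = \left(1 - 7\right) \left(-122\right) = \left(-6\right) \left(-122\right) = 732$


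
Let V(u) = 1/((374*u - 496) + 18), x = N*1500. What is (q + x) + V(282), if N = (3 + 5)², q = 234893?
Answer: 34740456071/104990 ≈ 3.3089e+5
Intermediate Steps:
N = 64 (N = 8² = 64)
x = 96000 (x = 64*1500 = 96000)
V(u) = 1/(-478 + 374*u) (V(u) = 1/((-496 + 374*u) + 18) = 1/(-478 + 374*u))
(q + x) + V(282) = (234893 + 96000) + 1/(2*(-239 + 187*282)) = 330893 + 1/(2*(-239 + 52734)) = 330893 + (½)/52495 = 330893 + (½)*(1/52495) = 330893 + 1/104990 = 34740456071/104990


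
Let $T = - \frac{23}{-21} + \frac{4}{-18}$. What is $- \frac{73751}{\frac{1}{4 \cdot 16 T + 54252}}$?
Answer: $- \frac{252331376396}{63} \approx -4.0053 \cdot 10^{9}$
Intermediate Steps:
$T = \frac{55}{63}$ ($T = \left(-23\right) \left(- \frac{1}{21}\right) + 4 \left(- \frac{1}{18}\right) = \frac{23}{21} - \frac{2}{9} = \frac{55}{63} \approx 0.87302$)
$- \frac{73751}{\frac{1}{4 \cdot 16 T + 54252}} = - \frac{73751}{\frac{1}{4 \cdot 16 \cdot \frac{55}{63} + 54252}} = - \frac{73751}{\frac{1}{64 \cdot \frac{55}{63} + 54252}} = - \frac{73751}{\frac{1}{\frac{3520}{63} + 54252}} = - \frac{73751}{\frac{1}{\frac{3421396}{63}}} = - \frac{73751}{\frac{63}{3421396}} = \left(-73751\right) \frac{3421396}{63} = - \frac{252331376396}{63}$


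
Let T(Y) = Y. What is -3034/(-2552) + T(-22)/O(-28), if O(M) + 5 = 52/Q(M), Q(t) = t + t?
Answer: 518919/105908 ≈ 4.8997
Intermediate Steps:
Q(t) = 2*t
O(M) = -5 + 26/M (O(M) = -5 + 52/((2*M)) = -5 + 52*(1/(2*M)) = -5 + 26/M)
-3034/(-2552) + T(-22)/O(-28) = -3034/(-2552) - 22/(-5 + 26/(-28)) = -3034*(-1/2552) - 22/(-5 + 26*(-1/28)) = 1517/1276 - 22/(-5 - 13/14) = 1517/1276 - 22/(-83/14) = 1517/1276 - 22*(-14/83) = 1517/1276 + 308/83 = 518919/105908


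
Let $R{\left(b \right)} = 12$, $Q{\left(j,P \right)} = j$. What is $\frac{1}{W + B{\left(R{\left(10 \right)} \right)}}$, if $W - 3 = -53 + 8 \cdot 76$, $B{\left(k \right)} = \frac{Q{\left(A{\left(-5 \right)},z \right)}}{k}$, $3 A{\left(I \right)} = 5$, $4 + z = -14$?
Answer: $\frac{36}{20093} \approx 0.0017917$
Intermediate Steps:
$z = -18$ ($z = -4 - 14 = -18$)
$A{\left(I \right)} = \frac{5}{3}$ ($A{\left(I \right)} = \frac{1}{3} \cdot 5 = \frac{5}{3}$)
$B{\left(k \right)} = \frac{5}{3 k}$
$W = 558$ ($W = 3 + \left(-53 + 8 \cdot 76\right) = 3 + \left(-53 + 608\right) = 3 + 555 = 558$)
$\frac{1}{W + B{\left(R{\left(10 \right)} \right)}} = \frac{1}{558 + \frac{5}{3 \cdot 12}} = \frac{1}{558 + \frac{5}{3} \cdot \frac{1}{12}} = \frac{1}{558 + \frac{5}{36}} = \frac{1}{\frac{20093}{36}} = \frac{36}{20093}$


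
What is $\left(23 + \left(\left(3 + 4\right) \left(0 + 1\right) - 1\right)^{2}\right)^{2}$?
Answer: $3481$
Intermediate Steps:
$\left(23 + \left(\left(3 + 4\right) \left(0 + 1\right) - 1\right)^{2}\right)^{2} = \left(23 + \left(7 \cdot 1 - 1\right)^{2}\right)^{2} = \left(23 + \left(7 - 1\right)^{2}\right)^{2} = \left(23 + 6^{2}\right)^{2} = \left(23 + 36\right)^{2} = 59^{2} = 3481$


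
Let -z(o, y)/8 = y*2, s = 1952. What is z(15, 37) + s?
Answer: 1360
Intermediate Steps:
z(o, y) = -16*y (z(o, y) = -8*y*2 = -16*y)
z(15, 37) + s = -16*37 + 1952 = -592 + 1952 = 1360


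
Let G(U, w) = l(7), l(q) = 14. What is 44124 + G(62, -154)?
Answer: 44138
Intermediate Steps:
G(U, w) = 14
44124 + G(62, -154) = 44124 + 14 = 44138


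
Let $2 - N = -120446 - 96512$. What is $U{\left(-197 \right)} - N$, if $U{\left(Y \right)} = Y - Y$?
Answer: $-216960$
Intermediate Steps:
$N = 216960$ ($N = 2 - \left(-120446 - 96512\right) = 2 - -216958 = 2 + 216958 = 216960$)
$U{\left(Y \right)} = 0$
$U{\left(-197 \right)} - N = 0 - 216960 = -216960$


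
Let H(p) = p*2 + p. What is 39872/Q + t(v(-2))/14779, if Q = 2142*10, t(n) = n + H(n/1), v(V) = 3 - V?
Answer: 21060596/11305935 ≈ 1.8628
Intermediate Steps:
H(p) = 3*p (H(p) = 2*p + p = 3*p)
t(n) = 4*n (t(n) = n + 3*(n/1) = n + 3*(n*1) = n + 3*n = 4*n)
Q = 21420
39872/Q + t(v(-2))/14779 = 39872/21420 + (4*(3 - 1*(-2)))/14779 = 39872*(1/21420) + (4*(3 + 2))*(1/14779) = 1424/765 + (4*5)*(1/14779) = 1424/765 + 20*(1/14779) = 1424/765 + 20/14779 = 21060596/11305935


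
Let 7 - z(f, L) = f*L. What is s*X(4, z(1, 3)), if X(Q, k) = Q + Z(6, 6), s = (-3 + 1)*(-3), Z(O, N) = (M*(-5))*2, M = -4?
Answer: 264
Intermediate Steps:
z(f, L) = 7 - L*f (z(f, L) = 7 - f*L = 7 - L*f)
Z(O, N) = 40 (Z(O, N) = -4*(-5)*2 = 20*2 = 40)
s = 6 (s = -2*(-3) = 6)
X(Q, k) = 40 + Q (X(Q, k) = Q + 40 = 40 + Q)
s*X(4, z(1, 3)) = 6*(40 + 4) = 6*44 = 264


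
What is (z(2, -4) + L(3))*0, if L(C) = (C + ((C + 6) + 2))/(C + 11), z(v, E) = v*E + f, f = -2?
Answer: 0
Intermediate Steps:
z(v, E) = -2 + E*v (z(v, E) = v*E - 2 = E*v - 2 = -2 + E*v)
L(C) = (8 + 2*C)/(11 + C) (L(C) = (C + ((6 + C) + 2))/(11 + C) = (C + (8 + C))/(11 + C) = (8 + 2*C)/(11 + C))
(z(2, -4) + L(3))*0 = ((-2 - 4*2) + 2*(4 + 3)/(11 + 3))*0 = ((-2 - 8) + 2*7/14)*0 = (-10 + 2*(1/14)*7)*0 = (-10 + 1)*0 = -9*0 = 0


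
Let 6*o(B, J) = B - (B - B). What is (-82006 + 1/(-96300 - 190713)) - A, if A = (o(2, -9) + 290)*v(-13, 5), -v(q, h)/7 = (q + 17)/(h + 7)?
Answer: -70027058150/861039 ≈ -81329.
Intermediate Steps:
o(B, J) = B/6 (o(B, J) = (B - (B - B))/6 = (B - 1*0)/6 = (B + 0)/6 = B/6)
v(q, h) = -7*(17 + q)/(7 + h) (v(q, h) = -7*(q + 17)/(h + 7) = -7*(17 + q)/(7 + h))
A = -6097/9 (A = ((1/6)*2 + 290)*(7*(-17 - 1*(-13))/(7 + 5)) = (1/3 + 290)*(7*(-17 + 13)/12) = 871*(7*(1/12)*(-4))/3 = (871/3)*(-7/3) = -6097/9 ≈ -677.44)
(-82006 + 1/(-96300 - 190713)) - A = (-82006 + 1/(-96300 - 190713)) - 1*(-6097/9) = (-82006 + 1/(-287013)) + 6097/9 = (-82006 - 1/287013) + 6097/9 = -23536788079/287013 + 6097/9 = -70027058150/861039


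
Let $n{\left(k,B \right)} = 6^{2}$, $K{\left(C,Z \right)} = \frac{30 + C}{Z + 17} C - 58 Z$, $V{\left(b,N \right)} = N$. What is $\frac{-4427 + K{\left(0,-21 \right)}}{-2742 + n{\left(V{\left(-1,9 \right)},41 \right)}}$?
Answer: $\frac{3209}{2706} \approx 1.1859$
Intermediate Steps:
$K{\left(C,Z \right)} = - 58 Z + \frac{C \left(30 + C\right)}{17 + Z}$ ($K{\left(C,Z \right)} = \frac{30 + C}{17 + Z} C - 58 Z = \frac{C \left(30 + C\right)}{17 + Z} - 58 Z = - 58 Z + \frac{C \left(30 + C\right)}{17 + Z}$)
$n{\left(k,B \right)} = 36$
$\frac{-4427 + K{\left(0,-21 \right)}}{-2742 + n{\left(V{\left(-1,9 \right)},41 \right)}} = \frac{-4427 + \frac{0^{2} - -20706 - 58 \left(-21\right)^{2} + 30 \cdot 0}{17 - 21}}{-2742 + 36} = \frac{-4427 + \frac{0 + 20706 - 25578 + 0}{-4}}{-2706} = \left(-4427 - \frac{0 + 20706 - 25578 + 0}{4}\right) \left(- \frac{1}{2706}\right) = \left(-4427 - -1218\right) \left(- \frac{1}{2706}\right) = \left(-4427 + 1218\right) \left(- \frac{1}{2706}\right) = \left(-3209\right) \left(- \frac{1}{2706}\right) = \frac{3209}{2706}$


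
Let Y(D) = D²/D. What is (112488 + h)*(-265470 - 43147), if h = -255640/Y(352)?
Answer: -137966303999/4 ≈ -3.4492e+10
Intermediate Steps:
Y(D) = D
h = -2905/4 (h = -255640/352 = -255640*1/352 = -2905/4 ≈ -726.25)
(112488 + h)*(-265470 - 43147) = (112488 - 2905/4)*(-265470 - 43147) = (447047/4)*(-308617) = -137966303999/4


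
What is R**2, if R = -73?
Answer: 5329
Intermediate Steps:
R**2 = (-73)**2 = 5329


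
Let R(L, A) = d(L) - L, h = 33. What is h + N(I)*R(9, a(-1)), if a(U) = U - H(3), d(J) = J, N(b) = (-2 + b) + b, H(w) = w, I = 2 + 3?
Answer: 33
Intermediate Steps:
I = 5
N(b) = -2 + 2*b
a(U) = -3 + U (a(U) = U - 1*3 = U - 3 = -3 + U)
R(L, A) = 0 (R(L, A) = L - L = 0)
h + N(I)*R(9, a(-1)) = 33 + (-2 + 2*5)*0 = 33 + (-2 + 10)*0 = 33 + 8*0 = 33 + 0 = 33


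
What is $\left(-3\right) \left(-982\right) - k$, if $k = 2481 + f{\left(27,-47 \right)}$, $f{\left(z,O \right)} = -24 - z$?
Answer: $516$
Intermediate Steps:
$k = 2430$ ($k = 2481 - 51 = 2430$)
$\left(-3\right) \left(-982\right) - k = \left(-3\right) \left(-982\right) - 2430 = 2946 - 2430 = 516$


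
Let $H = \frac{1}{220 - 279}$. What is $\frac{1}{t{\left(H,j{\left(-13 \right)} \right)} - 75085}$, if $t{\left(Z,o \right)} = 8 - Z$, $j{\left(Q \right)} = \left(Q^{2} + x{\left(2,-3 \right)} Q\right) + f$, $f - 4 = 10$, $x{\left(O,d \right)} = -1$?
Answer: $- \frac{59}{4429542} \approx -1.332 \cdot 10^{-5}$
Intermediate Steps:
$H = - \frac{1}{59}$ ($H = \frac{1}{-59} = - \frac{1}{59} \approx -0.016949$)
$f = 14$ ($f = 4 + 10 = 14$)
$j{\left(Q \right)} = 14 + Q^{2} - Q$ ($j{\left(Q \right)} = \left(Q^{2} - Q\right) + 14 = 14 + Q^{2} - Q$)
$\frac{1}{t{\left(H,j{\left(-13 \right)} \right)} - 75085} = \frac{1}{\left(8 - - \frac{1}{59}\right) - 75085} = \frac{1}{\left(8 + \frac{1}{59}\right) - 75085} = \frac{1}{\frac{473}{59} - 75085} = \frac{1}{- \frac{4429542}{59}} = - \frac{59}{4429542}$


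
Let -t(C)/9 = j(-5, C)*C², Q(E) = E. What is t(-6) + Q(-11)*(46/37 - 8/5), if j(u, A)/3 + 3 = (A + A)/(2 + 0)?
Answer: 1619106/185 ≈ 8751.9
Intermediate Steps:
j(u, A) = -9 + 3*A (j(u, A) = -9 + 3*((A + A)/(2 + 0)) = -9 + 3*((2*A)/2) = -9 + 3*((2*A)*(½)) = -9 + 3*A)
t(C) = -9*C²*(-9 + 3*C) (t(C) = -9*(-9 + 3*C)*C² = -9*C²*(-9 + 3*C))
t(-6) + Q(-11)*(46/37 - 8/5) = 27*(-6)²*(3 - 1*(-6)) - 11*(46/37 - 8/5) = 27*36*(3 + 6) - 11*(46*(1/37) - 8*⅕) = 27*36*9 - 11*(46/37 - 8/5) = 8748 - 11*(-66/185) = 8748 + 726/185 = 1619106/185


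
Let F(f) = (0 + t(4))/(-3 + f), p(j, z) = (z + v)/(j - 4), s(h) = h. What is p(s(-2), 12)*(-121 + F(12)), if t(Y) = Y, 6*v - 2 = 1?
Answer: 27125/108 ≈ 251.16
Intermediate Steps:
v = 1/2 (v = 1/3 + (1/6)*1 = 1/3 + 1/6 = 1/2 ≈ 0.50000)
p(j, z) = (1/2 + z)/(-4 + j) (p(j, z) = (z + 1/2)/(j - 4) = (1/2 + z)/(-4 + j))
F(f) = 4/(-3 + f) (F(f) = (0 + 4)/(-3 + f) = 4/(-3 + f))
p(s(-2), 12)*(-121 + F(12)) = ((1/2 + 12)/(-4 - 2))*(-121 + 4/(-3 + 12)) = ((25/2)/(-6))*(-121 + 4/9) = (-1/6*25/2)*(-121 + 4*(1/9)) = -25*(-121 + 4/9)/12 = -25/12*(-1085/9) = 27125/108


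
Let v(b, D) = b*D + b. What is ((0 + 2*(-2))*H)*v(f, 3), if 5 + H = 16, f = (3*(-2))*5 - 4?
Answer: 5984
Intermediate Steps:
f = -34 (f = -6*5 - 4 = -30 - 4 = -34)
H = 11 (H = -5 + 16 = 11)
v(b, D) = b + D*b (v(b, D) = D*b + b = b + D*b)
((0 + 2*(-2))*H)*v(f, 3) = ((0 + 2*(-2))*11)*(-34*(1 + 3)) = ((0 - 4)*11)*(-34*4) = -4*11*(-136) = -44*(-136) = 5984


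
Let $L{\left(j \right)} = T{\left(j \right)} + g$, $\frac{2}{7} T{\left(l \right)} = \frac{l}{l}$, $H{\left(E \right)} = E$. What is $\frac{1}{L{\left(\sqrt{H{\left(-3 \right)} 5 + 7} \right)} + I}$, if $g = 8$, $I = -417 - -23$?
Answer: $- \frac{2}{765} \approx -0.0026144$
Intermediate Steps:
$I = -394$ ($I = -417 + 23 = -394$)
$T{\left(l \right)} = \frac{7}{2}$ ($T{\left(l \right)} = \frac{7 \frac{l}{l}}{2} = \frac{7}{2} \cdot 1 = \frac{7}{2}$)
$L{\left(j \right)} = \frac{23}{2}$ ($L{\left(j \right)} = \frac{7}{2} + 8 = \frac{23}{2}$)
$\frac{1}{L{\left(\sqrt{H{\left(-3 \right)} 5 + 7} \right)} + I} = \frac{1}{\frac{23}{2} - 394} = \frac{1}{- \frac{765}{2}} = - \frac{2}{765}$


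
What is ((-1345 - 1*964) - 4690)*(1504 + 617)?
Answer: -14844879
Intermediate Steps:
((-1345 - 1*964) - 4690)*(1504 + 617) = ((-1345 - 964) - 4690)*2121 = (-2309 - 4690)*2121 = -6999*2121 = -14844879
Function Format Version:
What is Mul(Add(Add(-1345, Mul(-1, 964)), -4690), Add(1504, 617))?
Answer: -14844879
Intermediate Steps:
Mul(Add(Add(-1345, Mul(-1, 964)), -4690), Add(1504, 617)) = Mul(Add(Add(-1345, -964), -4690), 2121) = Mul(Add(-2309, -4690), 2121) = Mul(-6999, 2121) = -14844879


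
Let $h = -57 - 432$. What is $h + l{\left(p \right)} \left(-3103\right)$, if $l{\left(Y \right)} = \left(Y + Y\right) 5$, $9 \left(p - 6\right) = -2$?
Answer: $- \frac{1617961}{9} \approx -1.7977 \cdot 10^{5}$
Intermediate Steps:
$p = \frac{52}{9}$ ($p = 6 + \frac{1}{9} \left(-2\right) = 6 - \frac{2}{9} = \frac{52}{9} \approx 5.7778$)
$l{\left(Y \right)} = 10 Y$ ($l{\left(Y \right)} = 2 Y 5 = 10 Y$)
$h = -489$ ($h = -57 - 432 = -489$)
$h + l{\left(p \right)} \left(-3103\right) = -489 + 10 \cdot \frac{52}{9} \left(-3103\right) = -489 + \frac{520}{9} \left(-3103\right) = -489 - \frac{1613560}{9} = - \frac{1617961}{9}$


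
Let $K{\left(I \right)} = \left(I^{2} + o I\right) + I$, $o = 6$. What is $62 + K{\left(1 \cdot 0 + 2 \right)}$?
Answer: $80$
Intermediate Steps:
$K{\left(I \right)} = I^{2} + 7 I$ ($K{\left(I \right)} = \left(I^{2} + 6 I\right) + I = I^{2} + 7 I$)
$62 + K{\left(1 \cdot 0 + 2 \right)} = 62 + \left(1 \cdot 0 + 2\right) \left(7 + \left(1 \cdot 0 + 2\right)\right) = 62 + \left(0 + 2\right) \left(7 + \left(0 + 2\right)\right) = 62 + 2 \left(7 + 2\right) = 62 + 2 \cdot 9 = 62 + 18 = 80$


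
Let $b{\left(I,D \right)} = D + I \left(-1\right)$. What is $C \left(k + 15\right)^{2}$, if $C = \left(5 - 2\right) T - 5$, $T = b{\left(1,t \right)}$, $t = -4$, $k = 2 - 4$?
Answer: $-3380$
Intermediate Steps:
$k = -2$ ($k = 2 - 4 = -2$)
$b{\left(I,D \right)} = D - I$
$T = -5$ ($T = -4 - 1 = -5$)
$C = -20$ ($C = \left(5 - 2\right) \left(-5\right) - 5 = 3 \left(-5\right) - 5 = -15 - 5 = -20$)
$C \left(k + 15\right)^{2} = - 20 \left(-2 + 15\right)^{2} = - 20 \cdot 13^{2} = \left(-20\right) 169 = -3380$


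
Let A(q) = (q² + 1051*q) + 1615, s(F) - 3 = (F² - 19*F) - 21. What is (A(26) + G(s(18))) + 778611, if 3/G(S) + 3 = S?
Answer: 10506963/13 ≈ 8.0823e+5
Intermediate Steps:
s(F) = -18 + F² - 19*F (s(F) = 3 + ((F² - 19*F) - 21) = 3 + (-21 + F² - 19*F) = -18 + F² - 19*F)
G(S) = 3/(-3 + S)
A(q) = 1615 + q² + 1051*q
(A(26) + G(s(18))) + 778611 = ((1615 + 26² + 1051*26) + 3/(-3 + (-18 + 18² - 19*18))) + 778611 = ((1615 + 676 + 27326) + 3/(-3 + (-18 + 324 - 342))) + 778611 = (29617 + 3/(-3 - 36)) + 778611 = (29617 + 3/(-39)) + 778611 = (29617 + 3*(-1/39)) + 778611 = (29617 - 1/13) + 778611 = 385020/13 + 778611 = 10506963/13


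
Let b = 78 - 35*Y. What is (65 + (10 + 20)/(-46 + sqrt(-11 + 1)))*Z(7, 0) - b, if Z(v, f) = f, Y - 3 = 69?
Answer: 2442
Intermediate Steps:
Y = 72 (Y = 3 + 69 = 72)
b = -2442 (b = 78 - 35*72 = 78 - 2520 = -2442)
(65 + (10 + 20)/(-46 + sqrt(-11 + 1)))*Z(7, 0) - b = (65 + (10 + 20)/(-46 + sqrt(-11 + 1)))*0 - 1*(-2442) = (65 + 30/(-46 + sqrt(-10)))*0 + 2442 = (65 + 30/(-46 + I*sqrt(10)))*0 + 2442 = 0 + 2442 = 2442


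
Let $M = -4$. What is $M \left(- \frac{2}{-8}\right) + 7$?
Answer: $6$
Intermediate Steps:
$M \left(- \frac{2}{-8}\right) + 7 = - 4 \left(- \frac{2}{-8}\right) + 7 = - 4 \left(\left(-2\right) \left(- \frac{1}{8}\right)\right) + 7 = \left(-4\right) \frac{1}{4} + 7 = -1 + 7 = 6$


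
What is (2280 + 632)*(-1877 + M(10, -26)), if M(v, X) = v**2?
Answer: -5174624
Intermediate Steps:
(2280 + 632)*(-1877 + M(10, -26)) = (2280 + 632)*(-1877 + 10**2) = 2912*(-1877 + 100) = 2912*(-1777) = -5174624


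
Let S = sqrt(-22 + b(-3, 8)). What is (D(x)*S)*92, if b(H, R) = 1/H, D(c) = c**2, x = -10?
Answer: 9200*I*sqrt(201)/3 ≈ 43478.0*I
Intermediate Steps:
S = I*sqrt(201)/3 (S = sqrt(-22 + 1/(-3)) = sqrt(-22 - 1/3) = sqrt(-67/3) = I*sqrt(201)/3 ≈ 4.7258*I)
(D(x)*S)*92 = ((-10)**2*(I*sqrt(201)/3))*92 = (100*(I*sqrt(201)/3))*92 = (100*I*sqrt(201)/3)*92 = 9200*I*sqrt(201)/3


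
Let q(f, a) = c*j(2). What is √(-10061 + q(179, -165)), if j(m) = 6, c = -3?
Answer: I*√10079 ≈ 100.39*I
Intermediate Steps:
q(f, a) = -18 (q(f, a) = -3*6 = -18)
√(-10061 + q(179, -165)) = √(-10061 - 18) = √(-10079) = I*√10079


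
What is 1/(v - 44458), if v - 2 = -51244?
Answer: -1/95700 ≈ -1.0449e-5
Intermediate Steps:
v = -51242 (v = 2 - 51244 = -51242)
1/(v - 44458) = 1/(-51242 - 44458) = 1/(-95700) = -1/95700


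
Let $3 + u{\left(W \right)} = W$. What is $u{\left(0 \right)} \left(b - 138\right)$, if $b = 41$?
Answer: $291$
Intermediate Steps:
$u{\left(W \right)} = -3 + W$
$u{\left(0 \right)} \left(b - 138\right) = \left(-3 + 0\right) \left(41 - 138\right) = \left(-3\right) \left(-97\right) = 291$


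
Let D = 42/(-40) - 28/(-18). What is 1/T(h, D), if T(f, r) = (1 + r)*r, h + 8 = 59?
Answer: 32400/24661 ≈ 1.3138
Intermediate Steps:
h = 51 (h = -8 + 59 = 51)
D = 91/180 (D = 42*(-1/40) - 28*(-1/18) = -21/20 + 14/9 = 91/180 ≈ 0.50556)
T(f, r) = r*(1 + r)
1/T(h, D) = 1/(91*(1 + 91/180)/180) = 1/((91/180)*(271/180)) = 1/(24661/32400) = 32400/24661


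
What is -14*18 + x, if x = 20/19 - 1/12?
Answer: -57235/228 ≈ -251.03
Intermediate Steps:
x = 221/228 (x = 20*(1/19) - 1*1/12 = 20/19 - 1/12 = 221/228 ≈ 0.96930)
-14*18 + x = -14*18 + 221/228 = -252 + 221/228 = -57235/228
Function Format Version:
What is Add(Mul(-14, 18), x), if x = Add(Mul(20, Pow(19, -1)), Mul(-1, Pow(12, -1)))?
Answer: Rational(-57235, 228) ≈ -251.03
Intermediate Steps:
x = Rational(221, 228) (x = Add(Mul(20, Rational(1, 19)), Mul(-1, Rational(1, 12))) = Add(Rational(20, 19), Rational(-1, 12)) = Rational(221, 228) ≈ 0.96930)
Add(Mul(-14, 18), x) = Add(Mul(-14, 18), Rational(221, 228)) = Add(-252, Rational(221, 228)) = Rational(-57235, 228)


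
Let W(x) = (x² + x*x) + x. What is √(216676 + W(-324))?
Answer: 8*√6661 ≈ 652.92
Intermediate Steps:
W(x) = x + 2*x² (W(x) = (x² + x²) + x = 2*x² + x = x + 2*x²)
√(216676 + W(-324)) = √(216676 - 324*(1 + 2*(-324))) = √(216676 - 324*(1 - 648)) = √(216676 - 324*(-647)) = √(216676 + 209628) = √426304 = 8*√6661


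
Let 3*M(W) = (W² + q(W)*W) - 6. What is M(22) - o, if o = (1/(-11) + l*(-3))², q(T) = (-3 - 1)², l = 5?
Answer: 17762/363 ≈ 48.931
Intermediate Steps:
q(T) = 16 (q(T) = (-4)² = 16)
M(W) = -2 + W²/3 + 16*W/3 (M(W) = ((W² + 16*W) - 6)/3 = (-6 + W² + 16*W)/3 = -2 + W²/3 + 16*W/3)
o = 27556/121 (o = (1/(-11) + 5*(-3))² = (-1/11 - 15)² = (-166/11)² = 27556/121 ≈ 227.74)
M(22) - o = (-2 + (⅓)*22² + (16/3)*22) - 1*27556/121 = (-2 + (⅓)*484 + 352/3) - 27556/121 = (-2 + 484/3 + 352/3) - 27556/121 = 830/3 - 27556/121 = 17762/363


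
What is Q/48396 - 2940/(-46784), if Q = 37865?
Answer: 119610025/141509904 ≈ 0.84524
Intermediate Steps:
Q/48396 - 2940/(-46784) = 37865/48396 - 2940/(-46784) = 37865*(1/48396) - 2940*(-1/46784) = 37865/48396 + 735/11696 = 119610025/141509904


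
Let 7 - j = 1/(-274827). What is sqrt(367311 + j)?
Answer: sqrt(27743484436035249)/274827 ≈ 606.07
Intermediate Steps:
j = 1923790/274827 (j = 7 - 1/(-274827) = 7 - 1*(-1/274827) = 7 + 1/274827 = 1923790/274827 ≈ 7.0000)
sqrt(367311 + j) = sqrt(367311 + 1923790/274827) = sqrt(100948903987/274827) = sqrt(27743484436035249)/274827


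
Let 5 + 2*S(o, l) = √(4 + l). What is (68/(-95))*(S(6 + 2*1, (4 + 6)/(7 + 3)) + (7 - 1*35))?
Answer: 2074/95 - 34*√5/95 ≈ 21.031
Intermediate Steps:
S(o, l) = -5/2 + √(4 + l)/2
(68/(-95))*(S(6 + 2*1, (4 + 6)/(7 + 3)) + (7 - 1*35)) = (68/(-95))*((-5/2 + √(4 + (4 + 6)/(7 + 3))/2) + (7 - 1*35)) = (68*(-1/95))*((-5/2 + √(4 + 10/10)/2) + (7 - 35)) = -68*((-5/2 + √(4 + 10*(⅒))/2) - 28)/95 = -68*((-5/2 + √(4 + 1)/2) - 28)/95 = -68*((-5/2 + √5/2) - 28)/95 = -68*(-61/2 + √5/2)/95 = 2074/95 - 34*√5/95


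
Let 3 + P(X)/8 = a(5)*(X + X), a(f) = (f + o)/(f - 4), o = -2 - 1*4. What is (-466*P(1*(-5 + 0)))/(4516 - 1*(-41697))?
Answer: -26096/46213 ≈ -0.56469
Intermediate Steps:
o = -6 (o = -2 - 4 = -6)
a(f) = (-6 + f)/(-4 + f) (a(f) = (f - 6)/(f - 4) = (-6 + f)/(-4 + f))
P(X) = -24 - 16*X (P(X) = -24 + 8*(((-6 + 5)/(-4 + 5))*(X + X)) = -24 + 8*((-1/1)*(2*X)) = -24 + 8*((1*(-1))*(2*X)) = -24 + 8*(-2*X) = -24 - 16*X)
(-466*P(1*(-5 + 0)))/(4516 - 1*(-41697)) = (-466*(-24 - 16*(-5 + 0)))/(4516 - 1*(-41697)) = (-466*(-24 - 16*(-5)))/(4516 + 41697) = -466*(-24 - 16*(-5))/46213 = -466*(-24 + 80)*(1/46213) = -466*56*(1/46213) = -26096*1/46213 = -26096/46213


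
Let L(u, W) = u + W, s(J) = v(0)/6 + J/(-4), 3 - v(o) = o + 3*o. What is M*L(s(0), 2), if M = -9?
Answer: -45/2 ≈ -22.500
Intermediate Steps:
v(o) = 3 - 4*o (v(o) = 3 - (o + 3*o) = 3 - 4*o)
s(J) = 1/2 - J/4 (s(J) = (3 - 4*0)/6 + J/(-4) = (3 + 0)*(1/6) + J*(-1/4) = 3*(1/6) - J/4 = 1/2 - J/4)
L(u, W) = W + u
M*L(s(0), 2) = -9*(2 + (1/2 - 1/4*0)) = -9*(2 + (1/2 + 0)) = -9*(2 + 1/2) = -9*5/2 = -45/2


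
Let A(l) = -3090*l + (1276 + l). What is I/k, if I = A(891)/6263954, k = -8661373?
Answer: 2751023/54254442048842 ≈ 5.0706e-8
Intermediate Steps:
A(l) = 1276 - 3089*l
I = -2751023/6263954 (I = (1276 - 3089*891)/6263954 = (1276 - 2752299)*(1/6263954) = -2751023*1/6263954 = -2751023/6263954 ≈ -0.43918)
I/k = -2751023/6263954/(-8661373) = -2751023/6263954*(-1/8661373) = 2751023/54254442048842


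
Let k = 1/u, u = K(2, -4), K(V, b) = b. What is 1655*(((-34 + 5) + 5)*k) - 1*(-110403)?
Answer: 120333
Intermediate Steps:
u = -4
k = -¼ (k = 1/(-4) = -¼ ≈ -0.25000)
1655*(((-34 + 5) + 5)*k) - 1*(-110403) = 1655*(((-34 + 5) + 5)*(-¼)) - 1*(-110403) = 1655*((-29 + 5)*(-¼)) + 110403 = 1655*(-24*(-¼)) + 110403 = 1655*6 + 110403 = 9930 + 110403 = 120333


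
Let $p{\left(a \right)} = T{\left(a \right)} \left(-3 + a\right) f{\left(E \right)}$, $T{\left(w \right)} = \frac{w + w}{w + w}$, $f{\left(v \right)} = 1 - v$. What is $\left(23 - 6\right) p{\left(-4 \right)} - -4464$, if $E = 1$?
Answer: $4464$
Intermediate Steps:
$T{\left(w \right)} = 1$ ($T{\left(w \right)} = \frac{2 w}{2 w} = 2 w \frac{1}{2 w} = 1$)
$p{\left(a \right)} = 0$ ($p{\left(a \right)} = 1 \left(-3 + a\right) \left(1 - 1\right) = \left(-3 + a\right) \left(1 - 1\right) = \left(-3 + a\right) 0 = 0$)
$\left(23 - 6\right) p{\left(-4 \right)} - -4464 = \left(23 - 6\right) 0 - -4464 = 17 \cdot 0 + 4464 = 0 + 4464 = 4464$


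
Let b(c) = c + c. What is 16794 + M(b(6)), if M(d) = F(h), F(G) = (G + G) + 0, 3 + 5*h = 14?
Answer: 83992/5 ≈ 16798.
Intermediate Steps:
h = 11/5 (h = -3/5 + (1/5)*14 = -3/5 + 14/5 = 11/5 ≈ 2.2000)
b(c) = 2*c
F(G) = 2*G (F(G) = 2*G + 0 = 2*G)
M(d) = 22/5 (M(d) = 2*(11/5) = 22/5)
16794 + M(b(6)) = 16794 + 22/5 = 83992/5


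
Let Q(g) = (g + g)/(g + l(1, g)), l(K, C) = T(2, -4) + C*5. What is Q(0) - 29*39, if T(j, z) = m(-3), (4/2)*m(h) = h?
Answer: -1131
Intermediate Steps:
m(h) = h/2
T(j, z) = -3/2 (T(j, z) = (1/2)*(-3) = -3/2)
l(K, C) = -3/2 + 5*C (l(K, C) = -3/2 + C*5 = -3/2 + 5*C)
Q(g) = 2*g/(-3/2 + 6*g) (Q(g) = (g + g)/(g + (-3/2 + 5*g)) = (2*g)/(-3/2 + 6*g) = 2*g/(-3/2 + 6*g))
Q(0) - 29*39 = (4/3)*0/(-1 + 4*0) - 29*39 = (4/3)*0/(-1 + 0) - 1131 = (4/3)*0/(-1) - 1131 = (4/3)*0*(-1) - 1131 = 0 - 1131 = -1131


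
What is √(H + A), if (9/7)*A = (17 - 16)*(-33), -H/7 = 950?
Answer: I*√60081/3 ≈ 81.705*I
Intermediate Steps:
H = -6650 (H = -7*950 = -6650)
A = -77/3 (A = 7*((17 - 16)*(-33))/9 = 7*(1*(-33))/9 = (7/9)*(-33) = -77/3 ≈ -25.667)
√(H + A) = √(-6650 - 77/3) = √(-20027/3) = I*√60081/3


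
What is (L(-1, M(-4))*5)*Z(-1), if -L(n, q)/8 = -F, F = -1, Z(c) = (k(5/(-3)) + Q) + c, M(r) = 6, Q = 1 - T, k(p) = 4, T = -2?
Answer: -240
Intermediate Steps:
Q = 3 (Q = 1 - 1*(-2) = 1 + 2 = 3)
Z(c) = 7 + c (Z(c) = (4 + 3) + c = 7 + c)
L(n, q) = -8 (L(n, q) = -(-8)*(-1) = -8*1 = -8)
(L(-1, M(-4))*5)*Z(-1) = (-8*5)*(7 - 1) = -40*6 = -240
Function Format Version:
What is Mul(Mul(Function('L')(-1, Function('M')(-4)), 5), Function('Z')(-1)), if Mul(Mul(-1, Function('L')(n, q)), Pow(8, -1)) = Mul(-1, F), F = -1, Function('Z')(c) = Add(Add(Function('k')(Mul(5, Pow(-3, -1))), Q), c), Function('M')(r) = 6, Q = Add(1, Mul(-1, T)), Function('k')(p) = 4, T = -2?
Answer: -240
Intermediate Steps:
Q = 3 (Q = Add(1, Mul(-1, -2)) = Add(1, 2) = 3)
Function('Z')(c) = Add(7, c) (Function('Z')(c) = Add(Add(4, 3), c) = Add(7, c))
Function('L')(n, q) = -8 (Function('L')(n, q) = Mul(-8, Mul(-1, -1)) = Mul(-8, 1) = -8)
Mul(Mul(Function('L')(-1, Function('M')(-4)), 5), Function('Z')(-1)) = Mul(Mul(-8, 5), Add(7, -1)) = Mul(-40, 6) = -240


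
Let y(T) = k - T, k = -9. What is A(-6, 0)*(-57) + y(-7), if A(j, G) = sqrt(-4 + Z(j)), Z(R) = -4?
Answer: -2 - 114*I*sqrt(2) ≈ -2.0 - 161.22*I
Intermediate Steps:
A(j, G) = 2*I*sqrt(2) (A(j, G) = sqrt(-4 - 4) = sqrt(-8) = 2*I*sqrt(2))
y(T) = -9 - T
A(-6, 0)*(-57) + y(-7) = (2*I*sqrt(2))*(-57) + (-9 - 1*(-7)) = -114*I*sqrt(2) + (-9 + 7) = -114*I*sqrt(2) - 2 = -2 - 114*I*sqrt(2)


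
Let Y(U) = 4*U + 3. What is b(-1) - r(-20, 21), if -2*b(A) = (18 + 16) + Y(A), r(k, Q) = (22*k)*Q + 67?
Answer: 18313/2 ≈ 9156.5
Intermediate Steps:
r(k, Q) = 67 + 22*Q*k (r(k, Q) = 22*Q*k + 67 = 67 + 22*Q*k)
Y(U) = 3 + 4*U
b(A) = -37/2 - 2*A (b(A) = -((18 + 16) + (3 + 4*A))/2 = -(34 + (3 + 4*A))/2 = -(37 + 4*A)/2 = -37/2 - 2*A)
b(-1) - r(-20, 21) = (-37/2 - 2*(-1)) - (67 + 22*21*(-20)) = (-37/2 + 2) - (67 - 9240) = -33/2 - 1*(-9173) = -33/2 + 9173 = 18313/2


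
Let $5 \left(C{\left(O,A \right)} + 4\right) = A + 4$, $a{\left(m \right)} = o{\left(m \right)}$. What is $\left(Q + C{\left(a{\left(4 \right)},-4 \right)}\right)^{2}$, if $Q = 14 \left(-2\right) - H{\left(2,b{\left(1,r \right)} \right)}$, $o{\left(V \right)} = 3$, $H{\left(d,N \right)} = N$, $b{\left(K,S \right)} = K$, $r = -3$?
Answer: $1089$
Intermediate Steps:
$a{\left(m \right)} = 3$
$C{\left(O,A \right)} = - \frac{16}{5} + \frac{A}{5}$ ($C{\left(O,A \right)} = -4 + \frac{A + 4}{5} = -4 + \frac{4 + A}{5} = -4 + \left(\frac{4}{5} + \frac{A}{5}\right) = - \frac{16}{5} + \frac{A}{5}$)
$Q = -29$ ($Q = 14 \left(-2\right) - 1 = -28 - 1 = -29$)
$\left(Q + C{\left(a{\left(4 \right)},-4 \right)}\right)^{2} = \left(-29 + \left(- \frac{16}{5} + \frac{1}{5} \left(-4\right)\right)\right)^{2} = \left(-29 - 4\right)^{2} = \left(-33\right)^{2} = 1089$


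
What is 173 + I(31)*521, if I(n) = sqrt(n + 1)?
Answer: 173 + 2084*sqrt(2) ≈ 3120.2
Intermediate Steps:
I(n) = sqrt(1 + n)
173 + I(31)*521 = 173 + sqrt(1 + 31)*521 = 173 + sqrt(32)*521 = 173 + (4*sqrt(2))*521 = 173 + 2084*sqrt(2)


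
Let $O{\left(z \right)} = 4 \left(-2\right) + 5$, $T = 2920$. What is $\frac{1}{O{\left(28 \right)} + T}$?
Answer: $\frac{1}{2917} \approx 0.00034282$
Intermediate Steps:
$O{\left(z \right)} = -3$ ($O{\left(z \right)} = -8 + 5 = -3$)
$\frac{1}{O{\left(28 \right)} + T} = \frac{1}{-3 + 2920} = \frac{1}{2917}$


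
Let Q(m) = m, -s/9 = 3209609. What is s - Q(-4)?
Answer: -28886477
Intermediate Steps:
s = -28886481 (s = -9*3209609 = -28886481)
s - Q(-4) = -28886481 - 1*(-4) = -28886481 + 4 = -28886477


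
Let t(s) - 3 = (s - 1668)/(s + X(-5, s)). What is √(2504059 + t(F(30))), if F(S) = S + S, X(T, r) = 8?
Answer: 14*√3692179/17 ≈ 1582.4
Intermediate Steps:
F(S) = 2*S
t(s) = 3 + (-1668 + s)/(8 + s) (t(s) = 3 + (s - 1668)/(s + 8) = 3 + (-1668 + s)/(8 + s))
√(2504059 + t(F(30))) = √(2504059 + 4*(-411 + 2*30)/(8 + 2*30)) = √(2504059 + 4*(-411 + 60)/(8 + 60)) = √(2504059 + 4*(-351)/68) = √(2504059 + 4*(1/68)*(-351)) = √(2504059 - 351/17) = √(42568652/17) = 14*√3692179/17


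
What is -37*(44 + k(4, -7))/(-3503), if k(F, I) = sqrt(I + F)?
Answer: 1628/3503 + 37*I*sqrt(3)/3503 ≈ 0.46474 + 0.018295*I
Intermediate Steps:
k(F, I) = sqrt(F + I)
-37*(44 + k(4, -7))/(-3503) = -37*(44 + sqrt(4 - 7))/(-3503) = -37*(44 + sqrt(-3))*(-1/3503) = -37*(44 + I*sqrt(3))*(-1/3503) = (-1628 - 37*I*sqrt(3))*(-1/3503) = 1628/3503 + 37*I*sqrt(3)/3503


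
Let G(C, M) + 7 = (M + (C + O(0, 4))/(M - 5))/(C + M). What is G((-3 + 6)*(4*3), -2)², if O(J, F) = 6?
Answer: 15129/289 ≈ 52.349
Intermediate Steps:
G(C, M) = -7 + (M + (6 + C)/(-5 + M))/(C + M) (G(C, M) = -7 + (M + (C + 6)/(M - 5))/(C + M) = -7 + (M + (6 + C)/(-5 + M))/(C + M))
G((-3 + 6)*(4*3), -2)² = ((6 - 6*(-2)² + 30*(-2) + 36*((-3 + 6)*(4*3)) - 7*(-3 + 6)*(4*3)*(-2))/((-2)² - 5*(-3 + 6)*4*3 - 5*(-2) + ((-3 + 6)*(4*3))*(-2)))² = ((6 - 6*4 - 60 + 36*(3*12) - 7*3*12*(-2))/(4 - 15*12 + 10 + (3*12)*(-2)))² = ((6 - 24 - 60 + 36*36 - 7*36*(-2))/(4 - 5*36 + 10 + 36*(-2)))² = ((6 - 24 - 60 + 1296 + 504)/(4 - 180 + 10 - 72))² = (1722/(-238))² = (-1/238*1722)² = (-123/17)² = 15129/289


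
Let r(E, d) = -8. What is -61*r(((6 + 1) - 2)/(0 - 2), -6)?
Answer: 488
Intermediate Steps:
-61*r(((6 + 1) - 2)/(0 - 2), -6) = -61*(-8) = 488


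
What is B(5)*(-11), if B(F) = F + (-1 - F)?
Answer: 11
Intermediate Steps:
B(F) = -1
B(5)*(-11) = -1*(-11) = 11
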